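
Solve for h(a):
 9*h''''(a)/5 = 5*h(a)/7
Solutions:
 h(a) = C1*exp(-sqrt(15)*7^(3/4)*a/21) + C2*exp(sqrt(15)*7^(3/4)*a/21) + C3*sin(sqrt(15)*7^(3/4)*a/21) + C4*cos(sqrt(15)*7^(3/4)*a/21)


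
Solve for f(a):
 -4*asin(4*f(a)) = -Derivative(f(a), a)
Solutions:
 Integral(1/asin(4*_y), (_y, f(a))) = C1 + 4*a


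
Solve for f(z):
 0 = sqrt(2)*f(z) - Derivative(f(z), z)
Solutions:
 f(z) = C1*exp(sqrt(2)*z)


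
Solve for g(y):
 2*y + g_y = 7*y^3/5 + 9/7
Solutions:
 g(y) = C1 + 7*y^4/20 - y^2 + 9*y/7


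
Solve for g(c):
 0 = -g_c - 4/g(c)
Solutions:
 g(c) = -sqrt(C1 - 8*c)
 g(c) = sqrt(C1 - 8*c)


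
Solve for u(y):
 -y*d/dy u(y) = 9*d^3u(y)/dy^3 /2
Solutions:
 u(y) = C1 + Integral(C2*airyai(-6^(1/3)*y/3) + C3*airybi(-6^(1/3)*y/3), y)


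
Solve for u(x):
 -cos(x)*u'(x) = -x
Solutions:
 u(x) = C1 + Integral(x/cos(x), x)


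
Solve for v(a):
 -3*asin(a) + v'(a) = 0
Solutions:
 v(a) = C1 + 3*a*asin(a) + 3*sqrt(1 - a^2)


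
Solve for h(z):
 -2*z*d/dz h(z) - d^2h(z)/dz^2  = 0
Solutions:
 h(z) = C1 + C2*erf(z)


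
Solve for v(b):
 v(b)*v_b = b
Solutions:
 v(b) = -sqrt(C1 + b^2)
 v(b) = sqrt(C1 + b^2)


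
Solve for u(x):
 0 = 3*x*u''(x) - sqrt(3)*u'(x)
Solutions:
 u(x) = C1 + C2*x^(sqrt(3)/3 + 1)


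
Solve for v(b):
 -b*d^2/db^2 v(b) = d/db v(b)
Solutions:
 v(b) = C1 + C2*log(b)


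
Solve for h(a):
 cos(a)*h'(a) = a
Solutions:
 h(a) = C1 + Integral(a/cos(a), a)


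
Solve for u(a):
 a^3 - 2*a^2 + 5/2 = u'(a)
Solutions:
 u(a) = C1 + a^4/4 - 2*a^3/3 + 5*a/2


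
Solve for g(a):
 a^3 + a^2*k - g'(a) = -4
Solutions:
 g(a) = C1 + a^4/4 + a^3*k/3 + 4*a


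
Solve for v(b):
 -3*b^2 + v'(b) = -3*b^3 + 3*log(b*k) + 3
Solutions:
 v(b) = C1 - 3*b^4/4 + b^3 + 3*b*log(b*k)


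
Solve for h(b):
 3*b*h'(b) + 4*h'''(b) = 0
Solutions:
 h(b) = C1 + Integral(C2*airyai(-6^(1/3)*b/2) + C3*airybi(-6^(1/3)*b/2), b)


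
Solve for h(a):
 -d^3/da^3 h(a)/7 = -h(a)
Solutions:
 h(a) = C3*exp(7^(1/3)*a) + (C1*sin(sqrt(3)*7^(1/3)*a/2) + C2*cos(sqrt(3)*7^(1/3)*a/2))*exp(-7^(1/3)*a/2)


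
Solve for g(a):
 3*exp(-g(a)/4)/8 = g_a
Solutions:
 g(a) = 4*log(C1 + 3*a/32)


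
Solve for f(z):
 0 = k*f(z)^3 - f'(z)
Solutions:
 f(z) = -sqrt(2)*sqrt(-1/(C1 + k*z))/2
 f(z) = sqrt(2)*sqrt(-1/(C1 + k*z))/2


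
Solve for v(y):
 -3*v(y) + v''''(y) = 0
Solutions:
 v(y) = C1*exp(-3^(1/4)*y) + C2*exp(3^(1/4)*y) + C3*sin(3^(1/4)*y) + C4*cos(3^(1/4)*y)


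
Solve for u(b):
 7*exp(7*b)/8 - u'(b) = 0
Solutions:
 u(b) = C1 + exp(7*b)/8


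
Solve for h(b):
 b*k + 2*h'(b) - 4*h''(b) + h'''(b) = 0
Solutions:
 h(b) = C1 + C2*exp(b*(2 - sqrt(2))) + C3*exp(b*(sqrt(2) + 2)) - b^2*k/4 - b*k


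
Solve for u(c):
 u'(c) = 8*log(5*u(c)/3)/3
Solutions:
 3*Integral(1/(-log(_y) - log(5) + log(3)), (_y, u(c)))/8 = C1 - c


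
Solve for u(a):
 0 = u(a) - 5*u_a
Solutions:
 u(a) = C1*exp(a/5)


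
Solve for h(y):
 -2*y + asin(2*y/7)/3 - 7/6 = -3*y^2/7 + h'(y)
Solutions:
 h(y) = C1 + y^3/7 - y^2 + y*asin(2*y/7)/3 - 7*y/6 + sqrt(49 - 4*y^2)/6


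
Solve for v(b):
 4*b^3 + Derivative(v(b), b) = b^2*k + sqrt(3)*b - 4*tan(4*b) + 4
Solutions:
 v(b) = C1 - b^4 + b^3*k/3 + sqrt(3)*b^2/2 + 4*b + log(cos(4*b))


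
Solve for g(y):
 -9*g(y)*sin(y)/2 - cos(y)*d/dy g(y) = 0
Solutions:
 g(y) = C1*cos(y)^(9/2)


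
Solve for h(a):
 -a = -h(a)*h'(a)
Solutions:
 h(a) = -sqrt(C1 + a^2)
 h(a) = sqrt(C1 + a^2)


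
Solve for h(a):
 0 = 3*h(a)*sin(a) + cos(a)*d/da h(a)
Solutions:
 h(a) = C1*cos(a)^3


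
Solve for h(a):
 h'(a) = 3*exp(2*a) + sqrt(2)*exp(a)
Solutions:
 h(a) = C1 + 3*exp(2*a)/2 + sqrt(2)*exp(a)


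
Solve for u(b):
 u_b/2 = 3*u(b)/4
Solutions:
 u(b) = C1*exp(3*b/2)


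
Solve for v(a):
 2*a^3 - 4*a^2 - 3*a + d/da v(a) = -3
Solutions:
 v(a) = C1 - a^4/2 + 4*a^3/3 + 3*a^2/2 - 3*a


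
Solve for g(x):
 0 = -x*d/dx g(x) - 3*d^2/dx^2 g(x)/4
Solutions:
 g(x) = C1 + C2*erf(sqrt(6)*x/3)


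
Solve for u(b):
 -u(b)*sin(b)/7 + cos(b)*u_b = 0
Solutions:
 u(b) = C1/cos(b)^(1/7)


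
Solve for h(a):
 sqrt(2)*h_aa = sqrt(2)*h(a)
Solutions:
 h(a) = C1*exp(-a) + C2*exp(a)


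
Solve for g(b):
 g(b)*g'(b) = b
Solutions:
 g(b) = -sqrt(C1 + b^2)
 g(b) = sqrt(C1 + b^2)


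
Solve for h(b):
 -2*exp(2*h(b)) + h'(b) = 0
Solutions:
 h(b) = log(-sqrt(-1/(C1 + 2*b))) - log(2)/2
 h(b) = log(-1/(C1 + 2*b))/2 - log(2)/2


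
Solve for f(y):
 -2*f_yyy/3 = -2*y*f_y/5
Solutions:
 f(y) = C1 + Integral(C2*airyai(3^(1/3)*5^(2/3)*y/5) + C3*airybi(3^(1/3)*5^(2/3)*y/5), y)


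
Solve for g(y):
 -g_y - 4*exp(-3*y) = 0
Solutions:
 g(y) = C1 + 4*exp(-3*y)/3


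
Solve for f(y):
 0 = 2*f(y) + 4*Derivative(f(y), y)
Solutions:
 f(y) = C1*exp(-y/2)


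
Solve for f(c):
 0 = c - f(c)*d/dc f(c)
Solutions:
 f(c) = -sqrt(C1 + c^2)
 f(c) = sqrt(C1 + c^2)


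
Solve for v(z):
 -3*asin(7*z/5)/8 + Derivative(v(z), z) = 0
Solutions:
 v(z) = C1 + 3*z*asin(7*z/5)/8 + 3*sqrt(25 - 49*z^2)/56


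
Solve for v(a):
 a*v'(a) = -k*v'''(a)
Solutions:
 v(a) = C1 + Integral(C2*airyai(a*(-1/k)^(1/3)) + C3*airybi(a*(-1/k)^(1/3)), a)


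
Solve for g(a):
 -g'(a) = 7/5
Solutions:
 g(a) = C1 - 7*a/5


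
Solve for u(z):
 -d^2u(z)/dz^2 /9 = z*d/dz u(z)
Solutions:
 u(z) = C1 + C2*erf(3*sqrt(2)*z/2)


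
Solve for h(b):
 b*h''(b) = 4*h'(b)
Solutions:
 h(b) = C1 + C2*b^5


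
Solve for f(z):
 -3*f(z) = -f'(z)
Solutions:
 f(z) = C1*exp(3*z)


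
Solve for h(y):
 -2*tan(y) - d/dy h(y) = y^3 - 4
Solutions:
 h(y) = C1 - y^4/4 + 4*y + 2*log(cos(y))


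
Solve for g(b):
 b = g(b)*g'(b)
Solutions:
 g(b) = -sqrt(C1 + b^2)
 g(b) = sqrt(C1 + b^2)


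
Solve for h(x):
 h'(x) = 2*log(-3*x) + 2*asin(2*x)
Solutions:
 h(x) = C1 + 2*x*log(-x) + 2*x*asin(2*x) - 2*x + 2*x*log(3) + sqrt(1 - 4*x^2)


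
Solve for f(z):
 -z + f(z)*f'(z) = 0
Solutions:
 f(z) = -sqrt(C1 + z^2)
 f(z) = sqrt(C1 + z^2)


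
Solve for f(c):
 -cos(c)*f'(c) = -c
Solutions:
 f(c) = C1 + Integral(c/cos(c), c)


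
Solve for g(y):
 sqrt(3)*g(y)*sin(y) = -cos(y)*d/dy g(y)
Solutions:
 g(y) = C1*cos(y)^(sqrt(3))


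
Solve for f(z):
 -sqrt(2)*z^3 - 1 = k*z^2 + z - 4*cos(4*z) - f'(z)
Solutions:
 f(z) = C1 + k*z^3/3 + sqrt(2)*z^4/4 + z^2/2 + z - sin(4*z)


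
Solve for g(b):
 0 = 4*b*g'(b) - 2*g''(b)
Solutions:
 g(b) = C1 + C2*erfi(b)


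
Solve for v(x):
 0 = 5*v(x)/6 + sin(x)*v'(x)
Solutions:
 v(x) = C1*(cos(x) + 1)^(5/12)/(cos(x) - 1)^(5/12)


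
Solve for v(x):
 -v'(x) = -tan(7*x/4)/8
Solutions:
 v(x) = C1 - log(cos(7*x/4))/14


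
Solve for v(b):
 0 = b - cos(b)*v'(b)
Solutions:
 v(b) = C1 + Integral(b/cos(b), b)


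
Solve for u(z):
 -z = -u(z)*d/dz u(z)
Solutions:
 u(z) = -sqrt(C1 + z^2)
 u(z) = sqrt(C1 + z^2)


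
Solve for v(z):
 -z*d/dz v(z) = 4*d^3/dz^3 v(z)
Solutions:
 v(z) = C1 + Integral(C2*airyai(-2^(1/3)*z/2) + C3*airybi(-2^(1/3)*z/2), z)


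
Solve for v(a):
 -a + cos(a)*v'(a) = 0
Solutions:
 v(a) = C1 + Integral(a/cos(a), a)


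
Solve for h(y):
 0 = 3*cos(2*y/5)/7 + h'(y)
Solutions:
 h(y) = C1 - 15*sin(2*y/5)/14


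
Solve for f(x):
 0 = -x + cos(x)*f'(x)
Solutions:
 f(x) = C1 + Integral(x/cos(x), x)


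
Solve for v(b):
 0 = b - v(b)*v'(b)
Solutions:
 v(b) = -sqrt(C1 + b^2)
 v(b) = sqrt(C1 + b^2)


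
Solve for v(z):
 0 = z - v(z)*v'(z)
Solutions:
 v(z) = -sqrt(C1 + z^2)
 v(z) = sqrt(C1 + z^2)


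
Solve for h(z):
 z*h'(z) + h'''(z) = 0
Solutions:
 h(z) = C1 + Integral(C2*airyai(-z) + C3*airybi(-z), z)


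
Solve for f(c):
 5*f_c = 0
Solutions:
 f(c) = C1


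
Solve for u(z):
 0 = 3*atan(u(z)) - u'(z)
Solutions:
 Integral(1/atan(_y), (_y, u(z))) = C1 + 3*z


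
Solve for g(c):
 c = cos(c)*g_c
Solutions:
 g(c) = C1 + Integral(c/cos(c), c)


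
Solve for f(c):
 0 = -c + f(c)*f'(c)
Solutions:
 f(c) = -sqrt(C1 + c^2)
 f(c) = sqrt(C1 + c^2)


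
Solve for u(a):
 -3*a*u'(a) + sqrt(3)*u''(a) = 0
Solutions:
 u(a) = C1 + C2*erfi(sqrt(2)*3^(1/4)*a/2)


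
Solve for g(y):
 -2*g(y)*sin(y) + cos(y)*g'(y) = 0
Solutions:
 g(y) = C1/cos(y)^2


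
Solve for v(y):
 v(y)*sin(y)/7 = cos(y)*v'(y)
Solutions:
 v(y) = C1/cos(y)^(1/7)


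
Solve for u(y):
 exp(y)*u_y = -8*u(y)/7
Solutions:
 u(y) = C1*exp(8*exp(-y)/7)


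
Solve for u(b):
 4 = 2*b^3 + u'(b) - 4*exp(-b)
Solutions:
 u(b) = C1 - b^4/2 + 4*b - 4*exp(-b)


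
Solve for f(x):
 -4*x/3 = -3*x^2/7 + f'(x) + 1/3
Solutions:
 f(x) = C1 + x^3/7 - 2*x^2/3 - x/3


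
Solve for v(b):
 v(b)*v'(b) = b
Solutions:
 v(b) = -sqrt(C1 + b^2)
 v(b) = sqrt(C1 + b^2)


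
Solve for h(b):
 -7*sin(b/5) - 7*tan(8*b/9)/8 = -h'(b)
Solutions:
 h(b) = C1 - 63*log(cos(8*b/9))/64 - 35*cos(b/5)


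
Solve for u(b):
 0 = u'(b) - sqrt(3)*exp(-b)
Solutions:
 u(b) = C1 - sqrt(3)*exp(-b)


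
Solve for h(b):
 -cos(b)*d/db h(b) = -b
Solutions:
 h(b) = C1 + Integral(b/cos(b), b)


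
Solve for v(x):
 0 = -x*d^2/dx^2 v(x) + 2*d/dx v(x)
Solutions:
 v(x) = C1 + C2*x^3


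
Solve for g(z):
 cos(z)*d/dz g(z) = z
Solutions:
 g(z) = C1 + Integral(z/cos(z), z)


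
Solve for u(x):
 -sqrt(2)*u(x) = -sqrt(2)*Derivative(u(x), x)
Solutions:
 u(x) = C1*exp(x)


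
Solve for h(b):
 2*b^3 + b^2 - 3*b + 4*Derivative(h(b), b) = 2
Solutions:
 h(b) = C1 - b^4/8 - b^3/12 + 3*b^2/8 + b/2


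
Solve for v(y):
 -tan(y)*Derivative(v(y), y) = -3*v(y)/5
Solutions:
 v(y) = C1*sin(y)^(3/5)


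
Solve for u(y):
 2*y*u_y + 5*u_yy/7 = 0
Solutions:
 u(y) = C1 + C2*erf(sqrt(35)*y/5)


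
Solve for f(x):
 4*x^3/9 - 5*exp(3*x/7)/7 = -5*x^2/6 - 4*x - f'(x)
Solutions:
 f(x) = C1 - x^4/9 - 5*x^3/18 - 2*x^2 + 5*exp(3*x/7)/3


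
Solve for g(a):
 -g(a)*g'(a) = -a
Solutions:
 g(a) = -sqrt(C1 + a^2)
 g(a) = sqrt(C1 + a^2)


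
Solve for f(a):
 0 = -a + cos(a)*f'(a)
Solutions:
 f(a) = C1 + Integral(a/cos(a), a)


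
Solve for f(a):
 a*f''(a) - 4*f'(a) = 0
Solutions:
 f(a) = C1 + C2*a^5


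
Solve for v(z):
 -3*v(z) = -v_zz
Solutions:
 v(z) = C1*exp(-sqrt(3)*z) + C2*exp(sqrt(3)*z)


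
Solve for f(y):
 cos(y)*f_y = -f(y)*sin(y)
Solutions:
 f(y) = C1*cos(y)


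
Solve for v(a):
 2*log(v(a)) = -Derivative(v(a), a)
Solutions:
 li(v(a)) = C1 - 2*a


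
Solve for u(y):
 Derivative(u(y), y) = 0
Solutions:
 u(y) = C1


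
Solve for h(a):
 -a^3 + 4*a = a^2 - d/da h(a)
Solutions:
 h(a) = C1 + a^4/4 + a^3/3 - 2*a^2


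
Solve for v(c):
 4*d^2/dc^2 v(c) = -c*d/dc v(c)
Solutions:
 v(c) = C1 + C2*erf(sqrt(2)*c/4)


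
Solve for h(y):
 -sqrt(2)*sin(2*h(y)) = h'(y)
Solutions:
 h(y) = pi - acos((-C1 - exp(4*sqrt(2)*y))/(C1 - exp(4*sqrt(2)*y)))/2
 h(y) = acos((-C1 - exp(4*sqrt(2)*y))/(C1 - exp(4*sqrt(2)*y)))/2


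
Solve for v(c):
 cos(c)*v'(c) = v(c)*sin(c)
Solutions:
 v(c) = C1/cos(c)


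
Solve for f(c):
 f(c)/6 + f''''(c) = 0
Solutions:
 f(c) = (C1*sin(2^(1/4)*3^(3/4)*c/6) + C2*cos(2^(1/4)*3^(3/4)*c/6))*exp(-2^(1/4)*3^(3/4)*c/6) + (C3*sin(2^(1/4)*3^(3/4)*c/6) + C4*cos(2^(1/4)*3^(3/4)*c/6))*exp(2^(1/4)*3^(3/4)*c/6)


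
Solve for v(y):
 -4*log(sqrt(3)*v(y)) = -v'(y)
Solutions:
 -Integral(1/(2*log(_y) + log(3)), (_y, v(y)))/2 = C1 - y


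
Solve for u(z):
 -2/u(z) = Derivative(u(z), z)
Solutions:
 u(z) = -sqrt(C1 - 4*z)
 u(z) = sqrt(C1 - 4*z)


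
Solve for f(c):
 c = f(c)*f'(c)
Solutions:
 f(c) = -sqrt(C1 + c^2)
 f(c) = sqrt(C1 + c^2)


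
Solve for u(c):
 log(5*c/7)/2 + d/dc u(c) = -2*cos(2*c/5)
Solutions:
 u(c) = C1 - c*log(c)/2 - c*log(5) + c/2 + c*log(35)/2 - 5*sin(2*c/5)


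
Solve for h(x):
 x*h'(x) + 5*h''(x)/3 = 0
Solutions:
 h(x) = C1 + C2*erf(sqrt(30)*x/10)


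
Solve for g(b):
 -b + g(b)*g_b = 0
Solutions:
 g(b) = -sqrt(C1 + b^2)
 g(b) = sqrt(C1 + b^2)


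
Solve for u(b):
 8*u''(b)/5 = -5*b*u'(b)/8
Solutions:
 u(b) = C1 + C2*erf(5*sqrt(2)*b/16)


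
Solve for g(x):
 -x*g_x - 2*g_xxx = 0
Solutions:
 g(x) = C1 + Integral(C2*airyai(-2^(2/3)*x/2) + C3*airybi(-2^(2/3)*x/2), x)


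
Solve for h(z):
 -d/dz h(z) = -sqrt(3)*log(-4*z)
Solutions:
 h(z) = C1 + sqrt(3)*z*log(-z) + sqrt(3)*z*(-1 + 2*log(2))


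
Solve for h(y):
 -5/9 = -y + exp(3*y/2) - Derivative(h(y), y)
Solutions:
 h(y) = C1 - y^2/2 + 5*y/9 + 2*exp(3*y/2)/3


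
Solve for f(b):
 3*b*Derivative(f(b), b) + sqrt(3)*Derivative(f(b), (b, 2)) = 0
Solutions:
 f(b) = C1 + C2*erf(sqrt(2)*3^(1/4)*b/2)


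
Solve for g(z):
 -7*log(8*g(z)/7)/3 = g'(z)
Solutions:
 3*Integral(1/(log(_y) - log(7) + 3*log(2)), (_y, g(z)))/7 = C1 - z


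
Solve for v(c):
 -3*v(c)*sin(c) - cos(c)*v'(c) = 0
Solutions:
 v(c) = C1*cos(c)^3


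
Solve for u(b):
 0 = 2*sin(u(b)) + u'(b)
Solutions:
 u(b) = -acos((-C1 - exp(4*b))/(C1 - exp(4*b))) + 2*pi
 u(b) = acos((-C1 - exp(4*b))/(C1 - exp(4*b)))


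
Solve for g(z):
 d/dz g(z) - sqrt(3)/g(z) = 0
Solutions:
 g(z) = -sqrt(C1 + 2*sqrt(3)*z)
 g(z) = sqrt(C1 + 2*sqrt(3)*z)


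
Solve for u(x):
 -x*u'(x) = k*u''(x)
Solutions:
 u(x) = C1 + C2*sqrt(k)*erf(sqrt(2)*x*sqrt(1/k)/2)


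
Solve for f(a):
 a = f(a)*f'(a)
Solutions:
 f(a) = -sqrt(C1 + a^2)
 f(a) = sqrt(C1 + a^2)


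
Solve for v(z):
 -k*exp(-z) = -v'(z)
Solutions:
 v(z) = C1 - k*exp(-z)


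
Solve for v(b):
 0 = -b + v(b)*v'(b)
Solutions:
 v(b) = -sqrt(C1 + b^2)
 v(b) = sqrt(C1 + b^2)


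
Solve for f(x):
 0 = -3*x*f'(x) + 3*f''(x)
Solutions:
 f(x) = C1 + C2*erfi(sqrt(2)*x/2)


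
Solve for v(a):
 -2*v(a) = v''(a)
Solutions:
 v(a) = C1*sin(sqrt(2)*a) + C2*cos(sqrt(2)*a)


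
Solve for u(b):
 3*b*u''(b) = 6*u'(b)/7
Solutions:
 u(b) = C1 + C2*b^(9/7)


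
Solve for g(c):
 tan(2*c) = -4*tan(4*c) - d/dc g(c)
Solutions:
 g(c) = C1 + log(cos(2*c))/2 + log(cos(4*c))


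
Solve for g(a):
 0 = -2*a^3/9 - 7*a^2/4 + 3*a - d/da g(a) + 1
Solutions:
 g(a) = C1 - a^4/18 - 7*a^3/12 + 3*a^2/2 + a


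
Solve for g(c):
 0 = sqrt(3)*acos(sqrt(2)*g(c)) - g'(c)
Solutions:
 Integral(1/acos(sqrt(2)*_y), (_y, g(c))) = C1 + sqrt(3)*c


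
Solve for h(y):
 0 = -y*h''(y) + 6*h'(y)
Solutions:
 h(y) = C1 + C2*y^7


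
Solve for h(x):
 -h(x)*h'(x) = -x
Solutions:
 h(x) = -sqrt(C1 + x^2)
 h(x) = sqrt(C1 + x^2)


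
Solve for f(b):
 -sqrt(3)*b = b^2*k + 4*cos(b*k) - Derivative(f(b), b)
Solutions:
 f(b) = C1 + b^3*k/3 + sqrt(3)*b^2/2 + 4*sin(b*k)/k


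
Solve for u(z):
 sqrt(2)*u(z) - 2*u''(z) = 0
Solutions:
 u(z) = C1*exp(-2^(3/4)*z/2) + C2*exp(2^(3/4)*z/2)


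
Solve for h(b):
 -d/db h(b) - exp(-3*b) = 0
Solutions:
 h(b) = C1 + exp(-3*b)/3


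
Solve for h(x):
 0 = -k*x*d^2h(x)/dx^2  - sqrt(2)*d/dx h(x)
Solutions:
 h(x) = C1 + x^(((re(k) - sqrt(2))*re(k) + im(k)^2)/(re(k)^2 + im(k)^2))*(C2*sin(sqrt(2)*log(x)*Abs(im(k))/(re(k)^2 + im(k)^2)) + C3*cos(sqrt(2)*log(x)*im(k)/(re(k)^2 + im(k)^2)))


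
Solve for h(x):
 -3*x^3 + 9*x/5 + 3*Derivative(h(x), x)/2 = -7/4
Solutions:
 h(x) = C1 + x^4/2 - 3*x^2/5 - 7*x/6


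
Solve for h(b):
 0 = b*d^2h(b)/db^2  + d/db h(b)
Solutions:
 h(b) = C1 + C2*log(b)


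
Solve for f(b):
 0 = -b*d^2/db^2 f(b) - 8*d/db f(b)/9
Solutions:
 f(b) = C1 + C2*b^(1/9)


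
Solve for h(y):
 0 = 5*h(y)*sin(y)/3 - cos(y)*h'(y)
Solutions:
 h(y) = C1/cos(y)^(5/3)


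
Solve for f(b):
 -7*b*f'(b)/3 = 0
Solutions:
 f(b) = C1


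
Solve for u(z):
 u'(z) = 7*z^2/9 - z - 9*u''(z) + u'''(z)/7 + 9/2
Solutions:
 u(z) = C1 + C2*exp(z*(63 - sqrt(3997))/2) + C3*exp(z*(63 + sqrt(3997))/2) + 7*z^3/27 - 15*z^2/2 + 2515*z/18


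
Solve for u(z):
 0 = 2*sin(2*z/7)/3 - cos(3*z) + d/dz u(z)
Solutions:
 u(z) = C1 + sin(3*z)/3 + 7*cos(2*z/7)/3


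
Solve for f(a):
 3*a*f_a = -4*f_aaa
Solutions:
 f(a) = C1 + Integral(C2*airyai(-6^(1/3)*a/2) + C3*airybi(-6^(1/3)*a/2), a)


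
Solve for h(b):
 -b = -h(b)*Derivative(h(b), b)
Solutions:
 h(b) = -sqrt(C1 + b^2)
 h(b) = sqrt(C1 + b^2)


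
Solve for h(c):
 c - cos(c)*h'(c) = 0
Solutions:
 h(c) = C1 + Integral(c/cos(c), c)


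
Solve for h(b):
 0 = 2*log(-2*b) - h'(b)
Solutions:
 h(b) = C1 + 2*b*log(-b) + 2*b*(-1 + log(2))


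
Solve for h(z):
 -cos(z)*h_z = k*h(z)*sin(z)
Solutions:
 h(z) = C1*exp(k*log(cos(z)))


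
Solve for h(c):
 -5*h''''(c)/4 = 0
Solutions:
 h(c) = C1 + C2*c + C3*c^2 + C4*c^3


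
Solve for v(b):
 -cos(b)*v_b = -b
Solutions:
 v(b) = C1 + Integral(b/cos(b), b)


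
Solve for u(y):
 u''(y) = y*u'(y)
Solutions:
 u(y) = C1 + C2*erfi(sqrt(2)*y/2)


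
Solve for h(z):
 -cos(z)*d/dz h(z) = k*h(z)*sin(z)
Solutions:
 h(z) = C1*exp(k*log(cos(z)))


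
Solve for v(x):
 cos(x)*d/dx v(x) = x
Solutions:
 v(x) = C1 + Integral(x/cos(x), x)


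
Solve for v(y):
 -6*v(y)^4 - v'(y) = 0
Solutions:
 v(y) = (-3^(2/3) - 3*3^(1/6)*I)*(1/(C1 + 6*y))^(1/3)/6
 v(y) = (-3^(2/3) + 3*3^(1/6)*I)*(1/(C1 + 6*y))^(1/3)/6
 v(y) = (1/(C1 + 18*y))^(1/3)


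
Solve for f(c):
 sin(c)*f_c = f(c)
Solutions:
 f(c) = C1*sqrt(cos(c) - 1)/sqrt(cos(c) + 1)


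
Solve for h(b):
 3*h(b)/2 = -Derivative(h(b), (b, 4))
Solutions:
 h(b) = (C1*sin(6^(1/4)*b/2) + C2*cos(6^(1/4)*b/2))*exp(-6^(1/4)*b/2) + (C3*sin(6^(1/4)*b/2) + C4*cos(6^(1/4)*b/2))*exp(6^(1/4)*b/2)


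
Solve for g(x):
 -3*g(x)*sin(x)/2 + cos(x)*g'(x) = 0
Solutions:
 g(x) = C1/cos(x)^(3/2)


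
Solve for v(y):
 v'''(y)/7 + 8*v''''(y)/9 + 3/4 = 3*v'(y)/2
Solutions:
 v(y) = C1 + C2*exp(-3*y*((28*sqrt(38402) + 5487)^(-1/3) + 2 + (28*sqrt(38402) + 5487)^(1/3))/112)*sin(3*sqrt(3)*y*(-(28*sqrt(38402) + 5487)^(1/3) + (28*sqrt(38402) + 5487)^(-1/3))/112) + C3*exp(-3*y*((28*sqrt(38402) + 5487)^(-1/3) + 2 + (28*sqrt(38402) + 5487)^(1/3))/112)*cos(3*sqrt(3)*y*(-(28*sqrt(38402) + 5487)^(1/3) + (28*sqrt(38402) + 5487)^(-1/3))/112) + C4*exp(3*y*(-1 + (28*sqrt(38402) + 5487)^(-1/3) + (28*sqrt(38402) + 5487)^(1/3))/56) + y/2


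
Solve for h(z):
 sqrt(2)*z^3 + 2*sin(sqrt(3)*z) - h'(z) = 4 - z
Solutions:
 h(z) = C1 + sqrt(2)*z^4/4 + z^2/2 - 4*z - 2*sqrt(3)*cos(sqrt(3)*z)/3


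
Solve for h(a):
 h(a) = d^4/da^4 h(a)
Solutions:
 h(a) = C1*exp(-a) + C2*exp(a) + C3*sin(a) + C4*cos(a)


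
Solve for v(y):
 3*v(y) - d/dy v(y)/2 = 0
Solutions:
 v(y) = C1*exp(6*y)


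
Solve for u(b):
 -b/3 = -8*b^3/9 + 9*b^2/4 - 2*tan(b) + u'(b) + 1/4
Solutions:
 u(b) = C1 + 2*b^4/9 - 3*b^3/4 - b^2/6 - b/4 - 2*log(cos(b))


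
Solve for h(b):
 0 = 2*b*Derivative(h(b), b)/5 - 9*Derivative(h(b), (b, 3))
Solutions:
 h(b) = C1 + Integral(C2*airyai(150^(1/3)*b/15) + C3*airybi(150^(1/3)*b/15), b)


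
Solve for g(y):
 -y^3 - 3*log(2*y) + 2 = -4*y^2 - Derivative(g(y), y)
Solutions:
 g(y) = C1 + y^4/4 - 4*y^3/3 + 3*y*log(y) - 5*y + y*log(8)


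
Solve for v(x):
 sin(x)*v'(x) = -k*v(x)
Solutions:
 v(x) = C1*exp(k*(-log(cos(x) - 1) + log(cos(x) + 1))/2)


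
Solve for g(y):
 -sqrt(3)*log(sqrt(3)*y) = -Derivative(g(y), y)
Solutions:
 g(y) = C1 + sqrt(3)*y*log(y) - sqrt(3)*y + sqrt(3)*y*log(3)/2


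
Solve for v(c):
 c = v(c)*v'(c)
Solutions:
 v(c) = -sqrt(C1 + c^2)
 v(c) = sqrt(C1 + c^2)


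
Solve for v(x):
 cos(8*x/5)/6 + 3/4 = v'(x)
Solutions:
 v(x) = C1 + 3*x/4 + 5*sin(8*x/5)/48


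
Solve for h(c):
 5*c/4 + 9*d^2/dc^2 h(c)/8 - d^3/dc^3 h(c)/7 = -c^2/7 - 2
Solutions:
 h(c) = C1 + C2*c + C3*exp(63*c/8) - 2*c^4/189 - 2269*c^3/11907 - 240416*c^2/250047


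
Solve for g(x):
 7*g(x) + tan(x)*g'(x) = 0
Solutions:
 g(x) = C1/sin(x)^7


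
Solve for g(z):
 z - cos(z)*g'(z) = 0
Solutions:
 g(z) = C1 + Integral(z/cos(z), z)


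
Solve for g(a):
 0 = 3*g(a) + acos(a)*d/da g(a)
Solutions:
 g(a) = C1*exp(-3*Integral(1/acos(a), a))


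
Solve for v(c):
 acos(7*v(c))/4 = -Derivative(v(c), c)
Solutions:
 Integral(1/acos(7*_y), (_y, v(c))) = C1 - c/4


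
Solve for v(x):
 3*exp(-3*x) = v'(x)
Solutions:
 v(x) = C1 - exp(-3*x)


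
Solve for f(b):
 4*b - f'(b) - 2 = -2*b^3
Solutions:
 f(b) = C1 + b^4/2 + 2*b^2 - 2*b


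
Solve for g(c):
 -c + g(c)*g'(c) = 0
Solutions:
 g(c) = -sqrt(C1 + c^2)
 g(c) = sqrt(C1 + c^2)


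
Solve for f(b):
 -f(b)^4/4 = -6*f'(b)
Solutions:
 f(b) = 2*(-1/(C1 + b))^(1/3)
 f(b) = (-1/(C1 + b))^(1/3)*(-1 - sqrt(3)*I)
 f(b) = (-1/(C1 + b))^(1/3)*(-1 + sqrt(3)*I)


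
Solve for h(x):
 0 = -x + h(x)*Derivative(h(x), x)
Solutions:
 h(x) = -sqrt(C1 + x^2)
 h(x) = sqrt(C1 + x^2)


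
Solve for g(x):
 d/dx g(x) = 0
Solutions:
 g(x) = C1


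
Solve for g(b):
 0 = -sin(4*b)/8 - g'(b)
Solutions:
 g(b) = C1 + cos(4*b)/32


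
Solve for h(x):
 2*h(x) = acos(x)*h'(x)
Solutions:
 h(x) = C1*exp(2*Integral(1/acos(x), x))


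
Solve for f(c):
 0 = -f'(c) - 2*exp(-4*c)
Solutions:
 f(c) = C1 + exp(-4*c)/2


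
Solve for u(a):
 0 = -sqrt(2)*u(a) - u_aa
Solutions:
 u(a) = C1*sin(2^(1/4)*a) + C2*cos(2^(1/4)*a)


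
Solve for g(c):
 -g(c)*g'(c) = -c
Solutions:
 g(c) = -sqrt(C1 + c^2)
 g(c) = sqrt(C1 + c^2)


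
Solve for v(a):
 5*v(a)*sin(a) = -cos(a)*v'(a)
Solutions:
 v(a) = C1*cos(a)^5


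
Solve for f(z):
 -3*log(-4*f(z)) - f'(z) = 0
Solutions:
 Integral(1/(log(-_y) + 2*log(2)), (_y, f(z)))/3 = C1 - z


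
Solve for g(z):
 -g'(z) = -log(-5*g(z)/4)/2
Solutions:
 -2*Integral(1/(log(-_y) - 2*log(2) + log(5)), (_y, g(z))) = C1 - z


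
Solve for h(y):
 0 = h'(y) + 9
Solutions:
 h(y) = C1 - 9*y


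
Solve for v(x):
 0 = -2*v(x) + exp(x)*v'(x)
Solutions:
 v(x) = C1*exp(-2*exp(-x))


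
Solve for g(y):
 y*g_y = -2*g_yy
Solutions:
 g(y) = C1 + C2*erf(y/2)


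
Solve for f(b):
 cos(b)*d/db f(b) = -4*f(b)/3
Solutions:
 f(b) = C1*(sin(b) - 1)^(2/3)/(sin(b) + 1)^(2/3)


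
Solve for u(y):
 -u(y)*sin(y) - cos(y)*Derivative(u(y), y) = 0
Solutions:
 u(y) = C1*cos(y)


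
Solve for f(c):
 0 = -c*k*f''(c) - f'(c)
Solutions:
 f(c) = C1 + c^(((re(k) - 1)*re(k) + im(k)^2)/(re(k)^2 + im(k)^2))*(C2*sin(log(c)*Abs(im(k))/(re(k)^2 + im(k)^2)) + C3*cos(log(c)*im(k)/(re(k)^2 + im(k)^2)))


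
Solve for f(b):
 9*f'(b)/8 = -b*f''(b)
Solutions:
 f(b) = C1 + C2/b^(1/8)


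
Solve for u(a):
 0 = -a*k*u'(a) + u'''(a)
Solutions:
 u(a) = C1 + Integral(C2*airyai(a*k^(1/3)) + C3*airybi(a*k^(1/3)), a)


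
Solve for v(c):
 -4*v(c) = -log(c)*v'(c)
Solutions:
 v(c) = C1*exp(4*li(c))


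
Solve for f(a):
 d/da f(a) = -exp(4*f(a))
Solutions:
 f(a) = log(-I*(1/(C1 + 4*a))^(1/4))
 f(a) = log(I*(1/(C1 + 4*a))^(1/4))
 f(a) = log(-(1/(C1 + 4*a))^(1/4))
 f(a) = log(1/(C1 + 4*a))/4


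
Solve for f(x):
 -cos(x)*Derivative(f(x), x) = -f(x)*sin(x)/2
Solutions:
 f(x) = C1/sqrt(cos(x))


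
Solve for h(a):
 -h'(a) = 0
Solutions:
 h(a) = C1


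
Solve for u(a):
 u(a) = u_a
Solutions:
 u(a) = C1*exp(a)


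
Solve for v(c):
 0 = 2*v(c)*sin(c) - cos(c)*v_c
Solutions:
 v(c) = C1/cos(c)^2


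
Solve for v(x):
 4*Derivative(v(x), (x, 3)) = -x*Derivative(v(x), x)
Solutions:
 v(x) = C1 + Integral(C2*airyai(-2^(1/3)*x/2) + C3*airybi(-2^(1/3)*x/2), x)


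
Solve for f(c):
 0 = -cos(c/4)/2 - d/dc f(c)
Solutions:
 f(c) = C1 - 2*sin(c/4)


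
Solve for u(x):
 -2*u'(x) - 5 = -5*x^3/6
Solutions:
 u(x) = C1 + 5*x^4/48 - 5*x/2


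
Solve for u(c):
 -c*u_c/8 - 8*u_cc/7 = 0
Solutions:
 u(c) = C1 + C2*erf(sqrt(14)*c/16)


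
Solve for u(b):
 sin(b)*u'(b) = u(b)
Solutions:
 u(b) = C1*sqrt(cos(b) - 1)/sqrt(cos(b) + 1)


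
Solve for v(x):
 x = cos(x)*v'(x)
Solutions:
 v(x) = C1 + Integral(x/cos(x), x)


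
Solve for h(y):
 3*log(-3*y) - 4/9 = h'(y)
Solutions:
 h(y) = C1 + 3*y*log(-y) + y*(-31/9 + 3*log(3))


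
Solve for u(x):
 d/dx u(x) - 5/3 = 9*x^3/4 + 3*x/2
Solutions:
 u(x) = C1 + 9*x^4/16 + 3*x^2/4 + 5*x/3


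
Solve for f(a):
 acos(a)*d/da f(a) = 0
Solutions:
 f(a) = C1


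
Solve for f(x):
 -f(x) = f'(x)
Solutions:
 f(x) = C1*exp(-x)


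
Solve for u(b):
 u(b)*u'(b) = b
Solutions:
 u(b) = -sqrt(C1 + b^2)
 u(b) = sqrt(C1 + b^2)


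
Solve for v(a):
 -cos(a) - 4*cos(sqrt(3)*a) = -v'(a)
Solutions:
 v(a) = C1 + sin(a) + 4*sqrt(3)*sin(sqrt(3)*a)/3


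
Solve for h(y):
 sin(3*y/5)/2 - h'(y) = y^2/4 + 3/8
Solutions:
 h(y) = C1 - y^3/12 - 3*y/8 - 5*cos(3*y/5)/6


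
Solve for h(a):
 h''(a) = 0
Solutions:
 h(a) = C1 + C2*a


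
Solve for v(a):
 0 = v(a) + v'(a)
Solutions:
 v(a) = C1*exp(-a)


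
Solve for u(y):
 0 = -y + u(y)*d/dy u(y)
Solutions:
 u(y) = -sqrt(C1 + y^2)
 u(y) = sqrt(C1 + y^2)


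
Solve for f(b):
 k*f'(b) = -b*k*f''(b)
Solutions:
 f(b) = C1 + C2*log(b)


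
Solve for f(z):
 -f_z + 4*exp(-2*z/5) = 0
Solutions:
 f(z) = C1 - 10*exp(-2*z/5)


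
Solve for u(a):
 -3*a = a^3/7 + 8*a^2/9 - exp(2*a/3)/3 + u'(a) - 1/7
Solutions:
 u(a) = C1 - a^4/28 - 8*a^3/27 - 3*a^2/2 + a/7 + exp(2*a/3)/2


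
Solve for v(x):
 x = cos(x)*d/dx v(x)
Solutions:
 v(x) = C1 + Integral(x/cos(x), x)


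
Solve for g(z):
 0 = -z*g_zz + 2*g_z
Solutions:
 g(z) = C1 + C2*z^3


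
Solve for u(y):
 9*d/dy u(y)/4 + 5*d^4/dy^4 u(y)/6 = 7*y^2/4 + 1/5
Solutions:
 u(y) = C1 + C4*exp(-3*10^(2/3)*y/10) + 7*y^3/27 + 4*y/45 + (C2*sin(3*10^(2/3)*sqrt(3)*y/20) + C3*cos(3*10^(2/3)*sqrt(3)*y/20))*exp(3*10^(2/3)*y/20)


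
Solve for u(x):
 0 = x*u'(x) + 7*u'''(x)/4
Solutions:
 u(x) = C1 + Integral(C2*airyai(-14^(2/3)*x/7) + C3*airybi(-14^(2/3)*x/7), x)


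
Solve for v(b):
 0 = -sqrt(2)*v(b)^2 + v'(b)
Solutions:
 v(b) = -1/(C1 + sqrt(2)*b)


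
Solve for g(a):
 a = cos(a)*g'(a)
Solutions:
 g(a) = C1 + Integral(a/cos(a), a)


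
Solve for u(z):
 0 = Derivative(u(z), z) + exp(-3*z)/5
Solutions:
 u(z) = C1 + exp(-3*z)/15


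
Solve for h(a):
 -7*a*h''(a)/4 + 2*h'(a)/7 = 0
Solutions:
 h(a) = C1 + C2*a^(57/49)


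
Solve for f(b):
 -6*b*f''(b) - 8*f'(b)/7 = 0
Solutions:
 f(b) = C1 + C2*b^(17/21)


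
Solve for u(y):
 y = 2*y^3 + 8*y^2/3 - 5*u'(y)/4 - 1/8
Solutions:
 u(y) = C1 + 2*y^4/5 + 32*y^3/45 - 2*y^2/5 - y/10


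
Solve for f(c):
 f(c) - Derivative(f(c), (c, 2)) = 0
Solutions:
 f(c) = C1*exp(-c) + C2*exp(c)


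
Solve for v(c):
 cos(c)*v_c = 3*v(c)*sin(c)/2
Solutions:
 v(c) = C1/cos(c)^(3/2)


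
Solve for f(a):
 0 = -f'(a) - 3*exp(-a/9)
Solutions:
 f(a) = C1 + 27*exp(-a/9)


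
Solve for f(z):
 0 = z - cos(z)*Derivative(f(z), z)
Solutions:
 f(z) = C1 + Integral(z/cos(z), z)


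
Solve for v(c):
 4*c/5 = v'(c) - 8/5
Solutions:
 v(c) = C1 + 2*c^2/5 + 8*c/5


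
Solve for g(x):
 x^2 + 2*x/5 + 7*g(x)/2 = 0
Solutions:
 g(x) = 2*x*(-5*x - 2)/35


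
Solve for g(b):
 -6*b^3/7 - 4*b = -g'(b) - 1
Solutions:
 g(b) = C1 + 3*b^4/14 + 2*b^2 - b


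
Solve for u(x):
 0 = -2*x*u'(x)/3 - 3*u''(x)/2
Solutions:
 u(x) = C1 + C2*erf(sqrt(2)*x/3)


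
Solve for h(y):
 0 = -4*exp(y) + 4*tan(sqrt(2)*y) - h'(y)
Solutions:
 h(y) = C1 - 4*exp(y) - 2*sqrt(2)*log(cos(sqrt(2)*y))


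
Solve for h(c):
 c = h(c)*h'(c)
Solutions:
 h(c) = -sqrt(C1 + c^2)
 h(c) = sqrt(C1 + c^2)


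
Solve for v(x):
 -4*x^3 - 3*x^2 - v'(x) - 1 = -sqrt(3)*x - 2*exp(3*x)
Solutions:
 v(x) = C1 - x^4 - x^3 + sqrt(3)*x^2/2 - x + 2*exp(3*x)/3


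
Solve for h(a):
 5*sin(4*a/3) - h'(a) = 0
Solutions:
 h(a) = C1 - 15*cos(4*a/3)/4


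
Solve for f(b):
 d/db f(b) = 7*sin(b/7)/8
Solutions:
 f(b) = C1 - 49*cos(b/7)/8


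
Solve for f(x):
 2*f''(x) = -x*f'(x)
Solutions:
 f(x) = C1 + C2*erf(x/2)


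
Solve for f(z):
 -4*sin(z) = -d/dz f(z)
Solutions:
 f(z) = C1 - 4*cos(z)


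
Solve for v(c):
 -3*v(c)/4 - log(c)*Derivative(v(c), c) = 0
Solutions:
 v(c) = C1*exp(-3*li(c)/4)


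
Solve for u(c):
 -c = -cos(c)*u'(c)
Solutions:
 u(c) = C1 + Integral(c/cos(c), c)


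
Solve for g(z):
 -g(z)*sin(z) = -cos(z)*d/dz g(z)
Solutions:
 g(z) = C1/cos(z)


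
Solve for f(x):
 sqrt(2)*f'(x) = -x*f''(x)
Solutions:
 f(x) = C1 + C2*x^(1 - sqrt(2))


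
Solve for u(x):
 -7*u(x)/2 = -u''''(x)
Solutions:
 u(x) = C1*exp(-2^(3/4)*7^(1/4)*x/2) + C2*exp(2^(3/4)*7^(1/4)*x/2) + C3*sin(2^(3/4)*7^(1/4)*x/2) + C4*cos(2^(3/4)*7^(1/4)*x/2)


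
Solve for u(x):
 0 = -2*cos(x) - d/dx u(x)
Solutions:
 u(x) = C1 - 2*sin(x)


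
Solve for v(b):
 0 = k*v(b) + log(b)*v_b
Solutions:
 v(b) = C1*exp(-k*li(b))


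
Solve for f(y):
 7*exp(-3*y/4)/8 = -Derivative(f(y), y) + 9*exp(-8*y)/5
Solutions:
 f(y) = C1 - 9*exp(-8*y)/40 + 7*exp(-3*y/4)/6


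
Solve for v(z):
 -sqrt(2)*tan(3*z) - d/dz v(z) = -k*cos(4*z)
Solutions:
 v(z) = C1 + k*sin(4*z)/4 + sqrt(2)*log(cos(3*z))/3


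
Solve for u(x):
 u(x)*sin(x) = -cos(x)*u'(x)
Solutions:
 u(x) = C1*cos(x)


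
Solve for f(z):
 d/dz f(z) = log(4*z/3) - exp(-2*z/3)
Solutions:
 f(z) = C1 + z*log(z) + z*(-log(3) - 1 + 2*log(2)) + 3*exp(-2*z/3)/2


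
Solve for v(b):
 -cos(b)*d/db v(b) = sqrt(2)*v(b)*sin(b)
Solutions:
 v(b) = C1*cos(b)^(sqrt(2))


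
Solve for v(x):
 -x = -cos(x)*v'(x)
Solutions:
 v(x) = C1 + Integral(x/cos(x), x)


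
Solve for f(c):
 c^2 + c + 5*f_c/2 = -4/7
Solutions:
 f(c) = C1 - 2*c^3/15 - c^2/5 - 8*c/35


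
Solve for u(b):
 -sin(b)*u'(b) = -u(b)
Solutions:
 u(b) = C1*sqrt(cos(b) - 1)/sqrt(cos(b) + 1)


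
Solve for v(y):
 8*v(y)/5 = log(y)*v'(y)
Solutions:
 v(y) = C1*exp(8*li(y)/5)


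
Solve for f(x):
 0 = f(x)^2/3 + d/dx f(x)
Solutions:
 f(x) = 3/(C1 + x)


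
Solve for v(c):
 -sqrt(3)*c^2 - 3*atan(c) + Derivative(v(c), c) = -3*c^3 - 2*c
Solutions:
 v(c) = C1 - 3*c^4/4 + sqrt(3)*c^3/3 - c^2 + 3*c*atan(c) - 3*log(c^2 + 1)/2


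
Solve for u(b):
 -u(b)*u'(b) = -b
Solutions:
 u(b) = -sqrt(C1 + b^2)
 u(b) = sqrt(C1 + b^2)


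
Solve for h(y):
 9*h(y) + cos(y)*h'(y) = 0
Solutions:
 h(y) = C1*sqrt(sin(y) - 1)*(sin(y)^4 - 4*sin(y)^3 + 6*sin(y)^2 - 4*sin(y) + 1)/(sqrt(sin(y) + 1)*(sin(y)^4 + 4*sin(y)^3 + 6*sin(y)^2 + 4*sin(y) + 1))


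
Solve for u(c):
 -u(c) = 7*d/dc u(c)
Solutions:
 u(c) = C1*exp(-c/7)


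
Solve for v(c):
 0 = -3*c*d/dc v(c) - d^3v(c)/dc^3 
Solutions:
 v(c) = C1 + Integral(C2*airyai(-3^(1/3)*c) + C3*airybi(-3^(1/3)*c), c)


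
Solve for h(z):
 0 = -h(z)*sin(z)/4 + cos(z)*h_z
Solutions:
 h(z) = C1/cos(z)^(1/4)


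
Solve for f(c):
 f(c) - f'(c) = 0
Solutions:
 f(c) = C1*exp(c)


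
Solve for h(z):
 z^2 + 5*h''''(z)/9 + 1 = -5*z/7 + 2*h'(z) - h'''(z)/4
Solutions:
 h(z) = C1 + C2*exp(-z*(3*3^(1/3)/(40*sqrt(1594) + 1597)^(1/3) + 6 + 3^(2/3)*(40*sqrt(1594) + 1597)^(1/3))/40)*sin(3*3^(1/6)*z*(-(40*sqrt(1594) + 1597)^(1/3) + 3^(2/3)/(40*sqrt(1594) + 1597)^(1/3))/40) + C3*exp(-z*(3*3^(1/3)/(40*sqrt(1594) + 1597)^(1/3) + 6 + 3^(2/3)*(40*sqrt(1594) + 1597)^(1/3))/40)*cos(3*3^(1/6)*z*(-(40*sqrt(1594) + 1597)^(1/3) + 3^(2/3)/(40*sqrt(1594) + 1597)^(1/3))/40) + C4*exp(z*(-3 + 3*3^(1/3)/(40*sqrt(1594) + 1597)^(1/3) + 3^(2/3)*(40*sqrt(1594) + 1597)^(1/3))/20) + z^3/6 + 5*z^2/28 + 5*z/8


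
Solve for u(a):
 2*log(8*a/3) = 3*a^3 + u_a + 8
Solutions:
 u(a) = C1 - 3*a^4/4 + 2*a*log(a) - 10*a + a*log(64/9)


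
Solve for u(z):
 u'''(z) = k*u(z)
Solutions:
 u(z) = C1*exp(k^(1/3)*z) + C2*exp(k^(1/3)*z*(-1 + sqrt(3)*I)/2) + C3*exp(-k^(1/3)*z*(1 + sqrt(3)*I)/2)


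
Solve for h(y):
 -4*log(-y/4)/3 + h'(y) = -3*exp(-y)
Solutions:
 h(y) = C1 + 4*y*log(-y)/3 + 4*y*(-2*log(2) - 1)/3 + 3*exp(-y)


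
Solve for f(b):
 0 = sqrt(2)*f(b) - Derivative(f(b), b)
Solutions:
 f(b) = C1*exp(sqrt(2)*b)


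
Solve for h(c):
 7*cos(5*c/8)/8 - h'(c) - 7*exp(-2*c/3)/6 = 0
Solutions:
 h(c) = C1 + 7*sin(5*c/8)/5 + 7*exp(-2*c/3)/4


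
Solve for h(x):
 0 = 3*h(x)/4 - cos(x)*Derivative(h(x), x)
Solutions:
 h(x) = C1*(sin(x) + 1)^(3/8)/(sin(x) - 1)^(3/8)


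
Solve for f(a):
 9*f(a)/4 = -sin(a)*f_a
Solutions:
 f(a) = C1*(cos(a) + 1)^(9/8)/(cos(a) - 1)^(9/8)


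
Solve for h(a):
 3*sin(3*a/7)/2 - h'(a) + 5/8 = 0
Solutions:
 h(a) = C1 + 5*a/8 - 7*cos(3*a/7)/2


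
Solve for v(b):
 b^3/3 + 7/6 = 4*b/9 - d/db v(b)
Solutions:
 v(b) = C1 - b^4/12 + 2*b^2/9 - 7*b/6


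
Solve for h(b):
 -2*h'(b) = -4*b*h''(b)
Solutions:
 h(b) = C1 + C2*b^(3/2)


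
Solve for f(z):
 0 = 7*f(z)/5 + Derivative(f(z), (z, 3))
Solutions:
 f(z) = C3*exp(-5^(2/3)*7^(1/3)*z/5) + (C1*sin(sqrt(3)*5^(2/3)*7^(1/3)*z/10) + C2*cos(sqrt(3)*5^(2/3)*7^(1/3)*z/10))*exp(5^(2/3)*7^(1/3)*z/10)


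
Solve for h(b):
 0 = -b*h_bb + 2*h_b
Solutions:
 h(b) = C1 + C2*b^3


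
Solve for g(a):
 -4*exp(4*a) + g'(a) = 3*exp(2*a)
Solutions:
 g(a) = C1 + exp(4*a) + 3*exp(2*a)/2


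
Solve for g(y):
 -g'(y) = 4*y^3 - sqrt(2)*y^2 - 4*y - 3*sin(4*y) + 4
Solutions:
 g(y) = C1 - y^4 + sqrt(2)*y^3/3 + 2*y^2 - 4*y - 3*cos(4*y)/4


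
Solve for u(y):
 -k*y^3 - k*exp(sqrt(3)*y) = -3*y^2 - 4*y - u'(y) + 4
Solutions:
 u(y) = C1 + k*y^4/4 + sqrt(3)*k*exp(sqrt(3)*y)/3 - y^3 - 2*y^2 + 4*y


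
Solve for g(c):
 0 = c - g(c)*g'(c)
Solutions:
 g(c) = -sqrt(C1 + c^2)
 g(c) = sqrt(C1 + c^2)


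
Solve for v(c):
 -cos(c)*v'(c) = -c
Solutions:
 v(c) = C1 + Integral(c/cos(c), c)


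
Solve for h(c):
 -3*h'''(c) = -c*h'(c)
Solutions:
 h(c) = C1 + Integral(C2*airyai(3^(2/3)*c/3) + C3*airybi(3^(2/3)*c/3), c)


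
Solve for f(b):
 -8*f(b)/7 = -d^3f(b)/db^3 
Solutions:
 f(b) = C3*exp(2*7^(2/3)*b/7) + (C1*sin(sqrt(3)*7^(2/3)*b/7) + C2*cos(sqrt(3)*7^(2/3)*b/7))*exp(-7^(2/3)*b/7)


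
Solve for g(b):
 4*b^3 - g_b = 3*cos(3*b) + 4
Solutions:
 g(b) = C1 + b^4 - 4*b - sin(3*b)


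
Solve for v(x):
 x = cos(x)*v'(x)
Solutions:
 v(x) = C1 + Integral(x/cos(x), x)


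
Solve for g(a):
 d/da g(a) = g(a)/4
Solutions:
 g(a) = C1*exp(a/4)


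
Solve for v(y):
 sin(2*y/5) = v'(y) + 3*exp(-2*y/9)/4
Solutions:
 v(y) = C1 - 5*cos(2*y/5)/2 + 27*exp(-2*y/9)/8


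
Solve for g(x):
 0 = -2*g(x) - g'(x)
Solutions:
 g(x) = C1*exp(-2*x)


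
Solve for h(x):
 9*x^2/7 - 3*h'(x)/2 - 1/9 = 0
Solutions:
 h(x) = C1 + 2*x^3/7 - 2*x/27


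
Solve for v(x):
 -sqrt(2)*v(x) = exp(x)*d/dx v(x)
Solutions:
 v(x) = C1*exp(sqrt(2)*exp(-x))


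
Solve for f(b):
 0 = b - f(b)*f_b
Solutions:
 f(b) = -sqrt(C1 + b^2)
 f(b) = sqrt(C1 + b^2)


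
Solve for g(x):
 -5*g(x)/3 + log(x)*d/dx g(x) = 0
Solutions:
 g(x) = C1*exp(5*li(x)/3)


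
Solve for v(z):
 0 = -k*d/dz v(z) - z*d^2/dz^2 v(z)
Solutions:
 v(z) = C1 + z^(1 - re(k))*(C2*sin(log(z)*Abs(im(k))) + C3*cos(log(z)*im(k)))


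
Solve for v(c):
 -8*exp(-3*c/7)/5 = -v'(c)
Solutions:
 v(c) = C1 - 56*exp(-3*c/7)/15


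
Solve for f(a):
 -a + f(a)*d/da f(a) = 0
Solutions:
 f(a) = -sqrt(C1 + a^2)
 f(a) = sqrt(C1 + a^2)


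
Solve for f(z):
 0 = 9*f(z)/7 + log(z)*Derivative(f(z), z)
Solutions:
 f(z) = C1*exp(-9*li(z)/7)


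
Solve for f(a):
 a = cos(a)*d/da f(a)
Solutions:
 f(a) = C1 + Integral(a/cos(a), a)


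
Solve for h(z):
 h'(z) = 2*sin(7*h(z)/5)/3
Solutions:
 -2*z/3 + 5*log(cos(7*h(z)/5) - 1)/14 - 5*log(cos(7*h(z)/5) + 1)/14 = C1


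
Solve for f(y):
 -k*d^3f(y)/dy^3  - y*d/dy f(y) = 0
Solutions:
 f(y) = C1 + Integral(C2*airyai(y*(-1/k)^(1/3)) + C3*airybi(y*(-1/k)^(1/3)), y)


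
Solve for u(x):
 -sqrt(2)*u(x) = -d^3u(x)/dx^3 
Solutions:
 u(x) = C3*exp(2^(1/6)*x) + (C1*sin(2^(1/6)*sqrt(3)*x/2) + C2*cos(2^(1/6)*sqrt(3)*x/2))*exp(-2^(1/6)*x/2)


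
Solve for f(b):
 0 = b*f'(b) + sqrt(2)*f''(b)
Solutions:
 f(b) = C1 + C2*erf(2^(1/4)*b/2)


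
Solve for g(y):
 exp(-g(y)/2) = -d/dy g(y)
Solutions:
 g(y) = 2*log(C1 - y/2)


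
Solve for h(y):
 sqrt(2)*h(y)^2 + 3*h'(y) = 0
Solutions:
 h(y) = 3/(C1 + sqrt(2)*y)


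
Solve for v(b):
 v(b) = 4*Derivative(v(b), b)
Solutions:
 v(b) = C1*exp(b/4)


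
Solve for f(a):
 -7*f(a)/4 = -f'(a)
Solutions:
 f(a) = C1*exp(7*a/4)


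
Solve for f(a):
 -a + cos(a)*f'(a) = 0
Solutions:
 f(a) = C1 + Integral(a/cos(a), a)


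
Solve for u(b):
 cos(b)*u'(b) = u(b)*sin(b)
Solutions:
 u(b) = C1/cos(b)


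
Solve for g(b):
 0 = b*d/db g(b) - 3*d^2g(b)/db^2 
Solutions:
 g(b) = C1 + C2*erfi(sqrt(6)*b/6)


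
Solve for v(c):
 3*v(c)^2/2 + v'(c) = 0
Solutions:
 v(c) = 2/(C1 + 3*c)


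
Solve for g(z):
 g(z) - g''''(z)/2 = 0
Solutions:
 g(z) = C1*exp(-2^(1/4)*z) + C2*exp(2^(1/4)*z) + C3*sin(2^(1/4)*z) + C4*cos(2^(1/4)*z)


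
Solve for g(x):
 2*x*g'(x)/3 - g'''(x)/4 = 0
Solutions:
 g(x) = C1 + Integral(C2*airyai(2*3^(2/3)*x/3) + C3*airybi(2*3^(2/3)*x/3), x)


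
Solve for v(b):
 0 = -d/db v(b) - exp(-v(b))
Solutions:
 v(b) = log(C1 - b)


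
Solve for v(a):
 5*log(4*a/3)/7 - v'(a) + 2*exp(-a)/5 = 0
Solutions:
 v(a) = C1 + 5*a*log(a)/7 + 5*a*(-log(3) - 1 + 2*log(2))/7 - 2*exp(-a)/5


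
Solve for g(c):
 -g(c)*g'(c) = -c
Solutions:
 g(c) = -sqrt(C1 + c^2)
 g(c) = sqrt(C1 + c^2)


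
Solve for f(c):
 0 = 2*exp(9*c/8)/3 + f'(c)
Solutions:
 f(c) = C1 - 16*exp(9*c/8)/27


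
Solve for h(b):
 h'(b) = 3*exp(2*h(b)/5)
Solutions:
 h(b) = 5*log(-sqrt(-1/(C1 + 3*b))) - 5*log(2) + 5*log(10)/2
 h(b) = 5*log(-1/(C1 + 3*b))/2 - 5*log(2) + 5*log(10)/2


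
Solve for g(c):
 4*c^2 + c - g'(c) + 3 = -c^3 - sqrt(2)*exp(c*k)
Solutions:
 g(c) = C1 + c^4/4 + 4*c^3/3 + c^2/2 + 3*c + sqrt(2)*exp(c*k)/k


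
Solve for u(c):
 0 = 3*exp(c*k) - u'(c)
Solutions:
 u(c) = C1 + 3*exp(c*k)/k


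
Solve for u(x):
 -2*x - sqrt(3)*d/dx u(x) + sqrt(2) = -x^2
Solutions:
 u(x) = C1 + sqrt(3)*x^3/9 - sqrt(3)*x^2/3 + sqrt(6)*x/3


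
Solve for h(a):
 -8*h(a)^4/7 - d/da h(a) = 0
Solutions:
 h(a) = 7^(1/3)*(1/(C1 + 24*a))^(1/3)
 h(a) = 7^(1/3)*(-3^(2/3) - 3*3^(1/6)*I)*(1/(C1 + 8*a))^(1/3)/6
 h(a) = 7^(1/3)*(-3^(2/3) + 3*3^(1/6)*I)*(1/(C1 + 8*a))^(1/3)/6


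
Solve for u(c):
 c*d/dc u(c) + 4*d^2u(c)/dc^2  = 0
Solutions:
 u(c) = C1 + C2*erf(sqrt(2)*c/4)


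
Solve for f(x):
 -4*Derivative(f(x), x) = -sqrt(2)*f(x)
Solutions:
 f(x) = C1*exp(sqrt(2)*x/4)


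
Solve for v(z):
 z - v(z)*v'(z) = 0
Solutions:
 v(z) = -sqrt(C1 + z^2)
 v(z) = sqrt(C1 + z^2)


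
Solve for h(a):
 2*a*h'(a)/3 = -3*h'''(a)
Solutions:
 h(a) = C1 + Integral(C2*airyai(-6^(1/3)*a/3) + C3*airybi(-6^(1/3)*a/3), a)


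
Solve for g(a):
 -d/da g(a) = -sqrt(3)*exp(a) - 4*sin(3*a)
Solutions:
 g(a) = C1 + sqrt(3)*exp(a) - 4*cos(3*a)/3


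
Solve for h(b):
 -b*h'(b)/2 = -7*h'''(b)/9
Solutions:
 h(b) = C1 + Integral(C2*airyai(42^(2/3)*b/14) + C3*airybi(42^(2/3)*b/14), b)


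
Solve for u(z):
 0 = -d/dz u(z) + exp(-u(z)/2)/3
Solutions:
 u(z) = 2*log(C1 + z/6)


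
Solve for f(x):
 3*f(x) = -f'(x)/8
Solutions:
 f(x) = C1*exp(-24*x)


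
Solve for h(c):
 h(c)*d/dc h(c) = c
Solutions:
 h(c) = -sqrt(C1 + c^2)
 h(c) = sqrt(C1 + c^2)


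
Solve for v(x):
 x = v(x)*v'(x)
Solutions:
 v(x) = -sqrt(C1 + x^2)
 v(x) = sqrt(C1 + x^2)


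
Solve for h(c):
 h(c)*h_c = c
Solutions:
 h(c) = -sqrt(C1 + c^2)
 h(c) = sqrt(C1 + c^2)


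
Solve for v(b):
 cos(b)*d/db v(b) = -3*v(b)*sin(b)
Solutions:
 v(b) = C1*cos(b)^3
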